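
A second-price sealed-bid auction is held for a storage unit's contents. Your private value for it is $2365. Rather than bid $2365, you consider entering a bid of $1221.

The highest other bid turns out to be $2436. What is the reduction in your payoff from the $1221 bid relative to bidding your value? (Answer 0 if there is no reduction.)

Bidding your value $2365: you lose (since $2365 < $2436). Payoff $0.
Bidding $1221: you lose. Payoff $0.
Difference = $0 − $0 = $0; both bids lead to the same outcome because the competing bid is above both your value and your alternative bid.

$0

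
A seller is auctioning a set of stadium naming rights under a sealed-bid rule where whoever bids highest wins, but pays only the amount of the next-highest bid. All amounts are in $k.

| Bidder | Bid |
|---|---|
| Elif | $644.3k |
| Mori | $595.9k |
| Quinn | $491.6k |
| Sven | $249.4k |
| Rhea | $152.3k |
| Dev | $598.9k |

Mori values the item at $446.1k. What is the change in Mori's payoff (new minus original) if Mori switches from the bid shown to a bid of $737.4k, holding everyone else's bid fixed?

The highest bid among the other bidders is $644.3k; Mori's bid doesn't change that.
Original bid $595.9k: Mori is not highest (top rival bid is $644.3k); payoff $0k.
Alternative bid $737.4k: Mori is highest, pays the top rival bid $644.3k; payoff $446.1k − $644.3k = −$198.2k.
Change in payoff = −$198.2k − ($0k) = −$198.2k.

−$198.2k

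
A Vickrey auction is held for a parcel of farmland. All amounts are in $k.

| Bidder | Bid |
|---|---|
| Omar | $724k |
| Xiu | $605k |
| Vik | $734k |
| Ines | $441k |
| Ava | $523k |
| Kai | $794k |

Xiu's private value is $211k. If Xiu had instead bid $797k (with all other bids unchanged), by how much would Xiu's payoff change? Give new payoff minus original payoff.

−$583k

The highest bid among the other bidders is $794k; Xiu's bid doesn't change that.
Original bid $605k: Xiu is not highest (top rival bid is $794k); payoff $0k.
Alternative bid $797k: Xiu is highest, pays the top rival bid $794k; payoff $211k − $794k = −$583k.
Change in payoff = −$583k − ($0k) = −$583k.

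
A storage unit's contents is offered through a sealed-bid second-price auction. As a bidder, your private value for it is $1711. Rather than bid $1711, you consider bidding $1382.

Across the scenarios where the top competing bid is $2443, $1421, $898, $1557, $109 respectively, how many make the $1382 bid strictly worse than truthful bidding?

The deviation hurts exactly when the highest competing bid lies strictly between $1382 and $1711 — underbidding then forfeits a profitable win.
$2443: above both → same outcome either way.
$1421: inside the interval → strictly worse (loss $290).
$898: below both → same outcome either way.
$1557: inside the interval → strictly worse (loss $154).
$109: below both → same outcome either way.
Count: 2.

2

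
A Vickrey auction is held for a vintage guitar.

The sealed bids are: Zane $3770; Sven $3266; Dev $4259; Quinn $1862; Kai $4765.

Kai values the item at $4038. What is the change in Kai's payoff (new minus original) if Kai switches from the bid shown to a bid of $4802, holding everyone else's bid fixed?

$0

The highest bid among the other bidders is $4259; Kai's bid doesn't change that.
Original bid $4765: Kai is highest, pays the top rival bid $4259; payoff $4038 − $4259 = −$221.
Alternative bid $4802: Kai is highest, pays the top rival bid $4259; payoff $4038 − $4259 = −$221.
Change in payoff = −$221 − (−$221) = $0.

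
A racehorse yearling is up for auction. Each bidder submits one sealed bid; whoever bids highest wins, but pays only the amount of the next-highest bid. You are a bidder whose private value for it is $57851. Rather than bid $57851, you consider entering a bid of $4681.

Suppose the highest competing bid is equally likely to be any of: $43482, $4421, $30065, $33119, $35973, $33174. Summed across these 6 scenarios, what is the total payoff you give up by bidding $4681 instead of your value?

$113442

The deviation costs you only when the competing bid falls strictly between $4681 and $57851; elsewhere both bids give the same outcome.
$43482: truthful payoff $14369, deviation payoff $0 → loss $14369.
$4421: outcomes coincide → loss $0.
$30065: truthful payoff $27786, deviation payoff $0 → loss $27786.
$33119: truthful payoff $24732, deviation payoff $0 → loss $24732.
$35973: truthful payoff $21878, deviation payoff $0 → loss $21878.
$33174: truthful payoff $24677, deviation payoff $0 → loss $24677.
Total loss = $14369 + $27786 + $24732 + $21878 + $24677 = $113442.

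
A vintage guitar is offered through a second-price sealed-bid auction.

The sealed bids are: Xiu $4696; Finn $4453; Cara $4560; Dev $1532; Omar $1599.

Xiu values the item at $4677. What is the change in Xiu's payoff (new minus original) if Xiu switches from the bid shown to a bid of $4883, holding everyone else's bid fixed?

The highest bid among the other bidders is $4560; Xiu's bid doesn't change that.
Original bid $4696: Xiu is highest, pays the top rival bid $4560; payoff $4677 − $4560 = $117.
Alternative bid $4883: Xiu is highest, pays the top rival bid $4560; payoff $4677 − $4560 = $117.
Change in payoff = $117 − ($117) = $0.

$0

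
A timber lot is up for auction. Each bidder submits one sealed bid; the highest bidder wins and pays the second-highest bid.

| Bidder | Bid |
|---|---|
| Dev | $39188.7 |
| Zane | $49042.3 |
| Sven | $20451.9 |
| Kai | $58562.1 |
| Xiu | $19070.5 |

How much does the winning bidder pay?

$49042.3

Highest bid: Kai at $58562.1, so Kai wins.
Second-highest bid: Zane at $49042.3 — that is the price the winner pays.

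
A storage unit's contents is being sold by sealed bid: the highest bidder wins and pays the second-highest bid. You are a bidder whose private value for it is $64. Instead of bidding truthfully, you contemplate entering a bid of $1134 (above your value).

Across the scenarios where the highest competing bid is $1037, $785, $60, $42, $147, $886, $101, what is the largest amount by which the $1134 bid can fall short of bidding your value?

$973

$1037: truthful gives $0, deviation gives −$973 → loss $973.
$785: truthful gives $0, deviation gives −$721 → loss $721.
$60: same outcome either way → loss $0.
$42: same outcome either way → loss $0.
$147: truthful gives $0, deviation gives −$83 → loss $83.
$886: truthful gives $0, deviation gives −$822 → loss $822.
$101: truthful gives $0, deviation gives −$37 → loss $37.
Maximum loss: $973.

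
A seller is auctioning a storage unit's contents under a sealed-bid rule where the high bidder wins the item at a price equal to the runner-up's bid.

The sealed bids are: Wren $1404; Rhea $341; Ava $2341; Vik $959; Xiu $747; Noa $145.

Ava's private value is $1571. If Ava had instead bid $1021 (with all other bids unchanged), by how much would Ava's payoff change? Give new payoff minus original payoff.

The highest bid among the other bidders is $1404; Ava's bid doesn't change that.
Original bid $2341: Ava is highest, pays the top rival bid $1404; payoff $1571 − $1404 = $167.
Alternative bid $1021: Ava is not highest (top rival bid is $1404); payoff $0.
Change in payoff = $0 − ($167) = −$167.

−$167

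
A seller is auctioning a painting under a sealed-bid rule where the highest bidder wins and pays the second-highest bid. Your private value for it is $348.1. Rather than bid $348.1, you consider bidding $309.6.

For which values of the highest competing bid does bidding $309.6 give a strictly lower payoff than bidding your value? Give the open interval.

($309.6, $348.1)

If the competing bid is below $309.6, both bids win at the same price — no difference.
If it is above $348.1, both bids lose — no difference.
If it lies strictly between $309.6 and $348.1, bidding your value wins at a price below your value (positive payoff) while bidding $309.6 loses (payoff 0).
So the deviation strictly hurts on the open interval ($309.6, $348.1).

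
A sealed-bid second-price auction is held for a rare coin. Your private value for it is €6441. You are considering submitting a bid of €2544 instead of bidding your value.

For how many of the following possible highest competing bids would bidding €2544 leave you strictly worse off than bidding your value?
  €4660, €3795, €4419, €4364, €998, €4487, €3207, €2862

The deviation hurts exactly when the highest competing bid lies strictly between €2544 and €6441 — underbidding then forfeits a profitable win.
€4660: inside the interval → strictly worse (loss €1781).
€3795: inside the interval → strictly worse (loss €2646).
€4419: inside the interval → strictly worse (loss €2022).
€4364: inside the interval → strictly worse (loss €2077).
€998: below both → same outcome either way.
€4487: inside the interval → strictly worse (loss €1954).
€3207: inside the interval → strictly worse (loss €3234).
€2862: inside the interval → strictly worse (loss €3579).
Count: 7.

7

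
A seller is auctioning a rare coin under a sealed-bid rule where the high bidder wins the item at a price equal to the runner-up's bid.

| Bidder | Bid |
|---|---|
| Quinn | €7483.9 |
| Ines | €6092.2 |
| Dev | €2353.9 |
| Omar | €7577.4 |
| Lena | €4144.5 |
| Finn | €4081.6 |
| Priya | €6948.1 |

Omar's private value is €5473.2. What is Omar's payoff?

Highest bid: Omar at €7577.4, so Omar wins.
Second-highest bid: Quinn at €7483.9 — that is the price the winner pays.
Omar's payoff = value − price = €5473.2 − €7483.9 = −€2010.7.

−€2010.7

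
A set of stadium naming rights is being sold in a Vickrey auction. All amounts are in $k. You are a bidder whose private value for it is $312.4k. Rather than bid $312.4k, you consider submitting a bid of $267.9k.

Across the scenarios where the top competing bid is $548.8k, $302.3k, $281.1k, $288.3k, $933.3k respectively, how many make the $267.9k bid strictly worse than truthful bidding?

3

The deviation hurts exactly when the highest competing bid lies strictly between $267.9k and $312.4k — underbidding then forfeits a profitable win.
$548.8k: above both → same outcome either way.
$302.3k: inside the interval → strictly worse (loss $10.1k).
$281.1k: inside the interval → strictly worse (loss $31.3k).
$288.3k: inside the interval → strictly worse (loss $24.1k).
$933.3k: above both → same outcome either way.
Count: 3.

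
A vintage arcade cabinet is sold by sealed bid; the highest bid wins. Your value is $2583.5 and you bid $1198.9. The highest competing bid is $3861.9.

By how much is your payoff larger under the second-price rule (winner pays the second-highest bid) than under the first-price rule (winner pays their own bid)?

Your bid $1198.9 is below $3861.9, so you lose under either rule.
Payoff is $0 in both cases; difference = $0.

$0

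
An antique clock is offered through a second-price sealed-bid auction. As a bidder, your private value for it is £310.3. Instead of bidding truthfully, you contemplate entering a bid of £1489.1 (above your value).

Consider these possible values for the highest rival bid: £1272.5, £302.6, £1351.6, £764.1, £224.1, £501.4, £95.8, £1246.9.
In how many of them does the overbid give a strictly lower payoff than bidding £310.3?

5

The deviation hurts exactly when the highest competing bid lies strictly between £310.3 and £1489.1 — overbidding then wins at a price above your value.
£1272.5: inside the interval → strictly worse (loss £962.2).
£302.6: below both → same outcome either way.
£1351.6: inside the interval → strictly worse (loss £1041.3).
£764.1: inside the interval → strictly worse (loss £453.8).
£224.1: below both → same outcome either way.
£501.4: inside the interval → strictly worse (loss £191.1).
£95.8: below both → same outcome either way.
£1246.9: inside the interval → strictly worse (loss £936.6).
Count: 5.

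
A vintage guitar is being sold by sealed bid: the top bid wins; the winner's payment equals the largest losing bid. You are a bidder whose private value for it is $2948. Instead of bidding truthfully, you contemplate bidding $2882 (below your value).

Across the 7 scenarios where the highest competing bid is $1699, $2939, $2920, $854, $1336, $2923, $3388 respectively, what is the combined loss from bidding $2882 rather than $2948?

The deviation costs you only when the competing bid falls strictly between $2882 and $2948; elsewhere both bids give the same outcome.
$1699: outcomes coincide → loss $0.
$2939: truthful payoff $9, deviation payoff $0 → loss $9.
$2920: truthful payoff $28, deviation payoff $0 → loss $28.
$854: outcomes coincide → loss $0.
$1336: outcomes coincide → loss $0.
$2923: truthful payoff $25, deviation payoff $0 → loss $25.
$3388: outcomes coincide → loss $0.
Total loss = $9 + $28 + $25 = $62.

$62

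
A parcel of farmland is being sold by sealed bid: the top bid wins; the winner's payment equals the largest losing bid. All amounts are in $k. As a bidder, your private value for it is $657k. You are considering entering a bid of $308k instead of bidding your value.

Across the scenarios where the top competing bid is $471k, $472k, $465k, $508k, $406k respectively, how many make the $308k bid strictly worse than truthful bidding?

5

The deviation hurts exactly when the highest competing bid lies strictly between $308k and $657k — underbidding then forfeits a profitable win.
$471k: inside the interval → strictly worse (loss $186k).
$472k: inside the interval → strictly worse (loss $185k).
$465k: inside the interval → strictly worse (loss $192k).
$508k: inside the interval → strictly worse (loss $149k).
$406k: inside the interval → strictly worse (loss $251k).
Count: 5.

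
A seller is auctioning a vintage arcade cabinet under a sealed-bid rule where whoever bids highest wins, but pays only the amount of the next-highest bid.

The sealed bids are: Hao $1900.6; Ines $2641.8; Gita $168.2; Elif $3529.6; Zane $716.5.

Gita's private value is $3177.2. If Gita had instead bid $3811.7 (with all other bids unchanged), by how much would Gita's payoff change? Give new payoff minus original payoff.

The highest bid among the other bidders is $3529.6; Gita's bid doesn't change that.
Original bid $168.2: Gita is not highest (top rival bid is $3529.6); payoff $0.
Alternative bid $3811.7: Gita is highest, pays the top rival bid $3529.6; payoff $3177.2 − $3529.6 = −$352.4.
Change in payoff = −$352.4 − ($0) = −$352.4.

−$352.4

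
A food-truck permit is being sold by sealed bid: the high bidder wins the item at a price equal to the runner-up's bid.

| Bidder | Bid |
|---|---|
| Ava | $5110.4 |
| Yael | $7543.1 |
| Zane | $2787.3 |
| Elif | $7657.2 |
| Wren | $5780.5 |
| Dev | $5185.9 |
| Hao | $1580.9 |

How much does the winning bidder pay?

$7543.1

Highest bid: Elif at $7657.2, so Elif wins.
Second-highest bid: Yael at $7543.1 — that is the price the winner pays.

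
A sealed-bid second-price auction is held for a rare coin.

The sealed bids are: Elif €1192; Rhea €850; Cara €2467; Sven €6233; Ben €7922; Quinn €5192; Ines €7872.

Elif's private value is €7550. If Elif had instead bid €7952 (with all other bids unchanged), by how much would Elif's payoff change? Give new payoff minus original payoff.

−€372

The highest bid among the other bidders is €7922; Elif's bid doesn't change that.
Original bid €1192: Elif is not highest (top rival bid is €7922); payoff €0.
Alternative bid €7952: Elif is highest, pays the top rival bid €7922; payoff €7550 − €7922 = −€372.
Change in payoff = −€372 − (€0) = −€372.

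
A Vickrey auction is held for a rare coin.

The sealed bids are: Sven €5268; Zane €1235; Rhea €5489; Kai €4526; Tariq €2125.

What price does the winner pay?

€5268

Highest bid: Rhea at €5489, so Rhea wins.
Second-highest bid: Sven at €5268 — that is the price the winner pays.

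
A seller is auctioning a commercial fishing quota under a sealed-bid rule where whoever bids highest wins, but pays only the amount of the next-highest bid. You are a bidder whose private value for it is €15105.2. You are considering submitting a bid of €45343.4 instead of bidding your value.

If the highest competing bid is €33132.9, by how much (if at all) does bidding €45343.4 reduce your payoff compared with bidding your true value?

€18027.7

Bidding your value €15105.2: you lose (since €15105.2 < €33132.9). Payoff €0.
Bidding €45343.4: you win and pay €33132.9. Payoff €15105.2 − €33132.9 = −€18027.7.
The competing bid €33132.9 lies between your value and your inflated bid, so overbidding wins an item priced above your value.
Loss from deviating = €0 − (−€18027.7) = €18027.7.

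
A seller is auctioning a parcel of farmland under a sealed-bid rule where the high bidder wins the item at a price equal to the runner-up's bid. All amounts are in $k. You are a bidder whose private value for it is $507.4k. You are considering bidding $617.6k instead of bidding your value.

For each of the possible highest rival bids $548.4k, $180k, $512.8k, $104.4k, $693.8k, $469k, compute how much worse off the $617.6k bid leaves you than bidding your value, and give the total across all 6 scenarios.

$46.4k

The deviation costs you only when the competing bid falls strictly between $507.4k and $617.6k; elsewhere both bids give the same outcome.
$548.4k: truthful payoff $0k, deviation payoff −$41k → loss $41k.
$180k: outcomes coincide → loss $0k.
$512.8k: truthful payoff $0k, deviation payoff −$5.4k → loss $5.4k.
$104.4k: outcomes coincide → loss $0k.
$693.8k: outcomes coincide → loss $0k.
$469k: outcomes coincide → loss $0k.
Total loss = $41k + $5.4k = $46.4k.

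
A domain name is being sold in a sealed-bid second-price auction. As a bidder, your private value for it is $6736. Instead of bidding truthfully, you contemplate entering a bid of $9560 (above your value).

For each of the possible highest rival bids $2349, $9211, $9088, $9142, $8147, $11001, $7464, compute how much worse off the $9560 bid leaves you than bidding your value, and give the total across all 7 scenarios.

The deviation costs you only when the competing bid falls strictly between $6736 and $9560; elsewhere both bids give the same outcome.
$2349: outcomes coincide → loss $0.
$9211: truthful payoff $0, deviation payoff −$2475 → loss $2475.
$9088: truthful payoff $0, deviation payoff −$2352 → loss $2352.
$9142: truthful payoff $0, deviation payoff −$2406 → loss $2406.
$8147: truthful payoff $0, deviation payoff −$1411 → loss $1411.
$11001: outcomes coincide → loss $0.
$7464: truthful payoff $0, deviation payoff −$728 → loss $728.
Total loss = $2475 + $2352 + $2406 + $1411 + $728 = $9372.
Truthful bidding weakly dominates here: raising your bid can only win items priced above your value, and lowering it can only forfeit items priced below.

$9372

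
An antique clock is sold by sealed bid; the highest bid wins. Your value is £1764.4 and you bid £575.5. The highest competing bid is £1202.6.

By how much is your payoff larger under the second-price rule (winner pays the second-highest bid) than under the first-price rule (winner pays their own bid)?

Your bid £575.5 is below £1202.6, so you lose under either rule.
Payoff is £0 in both cases; difference = £0.

£0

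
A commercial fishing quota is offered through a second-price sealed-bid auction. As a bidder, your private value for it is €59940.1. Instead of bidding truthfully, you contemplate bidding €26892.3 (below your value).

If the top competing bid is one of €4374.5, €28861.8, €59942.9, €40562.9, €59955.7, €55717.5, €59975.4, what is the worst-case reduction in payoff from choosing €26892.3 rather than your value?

€31078.3

€4374.5: same outcome either way → loss €0.
€28861.8: truthful gives €31078.3, deviation gives €0 → loss €31078.3.
€59942.9: same outcome either way → loss €0.
€40562.9: truthful gives €19377.2, deviation gives €0 → loss €19377.2.
€59955.7: same outcome either way → loss €0.
€55717.5: truthful gives €4222.6, deviation gives €0 → loss €4222.6.
€59975.4: same outcome either way → loss €0.
Maximum loss: €31078.3.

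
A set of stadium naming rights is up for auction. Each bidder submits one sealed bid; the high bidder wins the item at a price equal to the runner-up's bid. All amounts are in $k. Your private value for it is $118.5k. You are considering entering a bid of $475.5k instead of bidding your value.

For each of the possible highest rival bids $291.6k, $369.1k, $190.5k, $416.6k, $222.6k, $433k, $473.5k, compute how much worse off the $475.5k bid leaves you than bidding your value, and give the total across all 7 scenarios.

The deviation costs you only when the competing bid falls strictly between $118.5k and $475.5k; elsewhere both bids give the same outcome.
$291.6k: truthful payoff $0k, deviation payoff −$173.1k → loss $173.1k.
$369.1k: truthful payoff $0k, deviation payoff −$250.6k → loss $250.6k.
$190.5k: truthful payoff $0k, deviation payoff −$72k → loss $72k.
$416.6k: truthful payoff $0k, deviation payoff −$298.1k → loss $298.1k.
$222.6k: truthful payoff $0k, deviation payoff −$104.1k → loss $104.1k.
$433k: truthful payoff $0k, deviation payoff −$314.5k → loss $314.5k.
$473.5k: truthful payoff $0k, deviation payoff −$355k → loss $355k.
Total loss = $173.1k + $250.6k + $72k + $298.1k + $104.1k + $314.5k + $355k = $1567.4k.

$1567.4k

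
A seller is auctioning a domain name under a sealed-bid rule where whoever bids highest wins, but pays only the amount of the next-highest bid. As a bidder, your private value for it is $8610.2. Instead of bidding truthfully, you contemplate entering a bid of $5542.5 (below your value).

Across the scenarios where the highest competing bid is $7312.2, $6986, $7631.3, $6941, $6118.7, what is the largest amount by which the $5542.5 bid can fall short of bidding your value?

$2491.5

$7312.2: truthful gives $1298, deviation gives $0 → loss $1298.
$6986: truthful gives $1624.2, deviation gives $0 → loss $1624.2.
$7631.3: truthful gives $978.9, deviation gives $0 → loss $978.9.
$6941: truthful gives $1669.2, deviation gives $0 → loss $1669.2.
$6118.7: truthful gives $2491.5, deviation gives $0 → loss $2491.5.
Maximum loss: $2491.5.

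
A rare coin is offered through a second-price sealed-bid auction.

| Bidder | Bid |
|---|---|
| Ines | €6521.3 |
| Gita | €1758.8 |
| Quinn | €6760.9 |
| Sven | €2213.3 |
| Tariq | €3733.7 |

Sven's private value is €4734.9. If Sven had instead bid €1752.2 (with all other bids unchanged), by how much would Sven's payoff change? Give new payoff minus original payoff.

€0

The highest bid among the other bidders is €6760.9; Sven's bid doesn't change that.
Original bid €2213.3: Sven is not highest (top rival bid is €6760.9); payoff €0.
Alternative bid €1752.2: Sven is not highest (top rival bid is €6760.9); payoff €0.
Change in payoff = €0 − (€0) = €0.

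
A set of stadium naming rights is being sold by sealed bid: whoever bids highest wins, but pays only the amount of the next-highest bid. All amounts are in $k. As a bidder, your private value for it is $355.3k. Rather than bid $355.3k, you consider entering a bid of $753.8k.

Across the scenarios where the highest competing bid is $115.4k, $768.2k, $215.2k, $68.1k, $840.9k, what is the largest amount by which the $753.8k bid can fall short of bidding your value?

$115.4k: same outcome either way → loss $0k.
$768.2k: same outcome either way → loss $0k.
$215.2k: same outcome either way → loss $0k.
$68.1k: same outcome either way → loss $0k.
$840.9k: same outcome either way → loss $0k.
Maximum loss: $0k.

$0k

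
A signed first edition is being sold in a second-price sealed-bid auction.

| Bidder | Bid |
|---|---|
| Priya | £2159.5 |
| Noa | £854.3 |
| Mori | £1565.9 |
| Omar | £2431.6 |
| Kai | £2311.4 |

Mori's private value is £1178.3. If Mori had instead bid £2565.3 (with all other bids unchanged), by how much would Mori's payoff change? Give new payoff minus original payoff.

−£1253.3

The highest bid among the other bidders is £2431.6; Mori's bid doesn't change that.
Original bid £1565.9: Mori is not highest (top rival bid is £2431.6); payoff £0.
Alternative bid £2565.3: Mori is highest, pays the top rival bid £2431.6; payoff £1178.3 − £2431.6 = −£1253.3.
Change in payoff = −£1253.3 − (£0) = −£1253.3.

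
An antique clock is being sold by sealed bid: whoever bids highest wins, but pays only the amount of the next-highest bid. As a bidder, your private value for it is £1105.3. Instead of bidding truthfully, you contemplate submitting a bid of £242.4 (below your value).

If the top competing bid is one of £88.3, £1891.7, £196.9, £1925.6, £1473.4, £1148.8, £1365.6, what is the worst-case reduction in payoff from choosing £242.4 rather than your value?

£0

£88.3: same outcome either way → loss £0.
£1891.7: same outcome either way → loss £0.
£196.9: same outcome either way → loss £0.
£1925.6: same outcome either way → loss £0.
£1473.4: same outcome either way → loss £0.
£1148.8: same outcome either way → loss £0.
£1365.6: same outcome either way → loss £0.
Maximum loss: £0.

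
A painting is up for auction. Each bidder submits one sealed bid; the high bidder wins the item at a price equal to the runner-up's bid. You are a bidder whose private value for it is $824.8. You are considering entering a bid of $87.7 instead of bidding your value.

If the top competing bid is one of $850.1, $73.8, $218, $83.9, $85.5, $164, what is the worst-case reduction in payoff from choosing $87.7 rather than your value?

$660.8

$850.1: same outcome either way → loss $0.
$73.8: same outcome either way → loss $0.
$218: truthful gives $606.8, deviation gives $0 → loss $606.8.
$83.9: same outcome either way → loss $0.
$85.5: same outcome either way → loss $0.
$164: truthful gives $660.8, deviation gives $0 → loss $660.8.
Maximum loss: $660.8.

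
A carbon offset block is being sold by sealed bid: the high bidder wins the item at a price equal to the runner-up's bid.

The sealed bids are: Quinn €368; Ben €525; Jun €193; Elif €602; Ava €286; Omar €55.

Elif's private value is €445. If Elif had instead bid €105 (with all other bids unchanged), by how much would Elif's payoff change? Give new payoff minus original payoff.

€80

The highest bid among the other bidders is €525; Elif's bid doesn't change that.
Original bid €602: Elif is highest, pays the top rival bid €525; payoff €445 − €525 = −€80.
Alternative bid €105: Elif is not highest (top rival bid is €525); payoff €0.
Change in payoff = €0 − (−€80) = €80.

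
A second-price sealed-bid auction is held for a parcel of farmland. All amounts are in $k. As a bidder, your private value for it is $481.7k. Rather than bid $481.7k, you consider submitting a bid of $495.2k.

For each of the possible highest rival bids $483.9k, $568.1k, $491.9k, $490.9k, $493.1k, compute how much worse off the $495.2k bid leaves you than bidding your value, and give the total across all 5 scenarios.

The deviation costs you only when the competing bid falls strictly between $481.7k and $495.2k; elsewhere both bids give the same outcome.
$483.9k: truthful payoff $0k, deviation payoff −$2.2k → loss $2.2k.
$568.1k: outcomes coincide → loss $0k.
$491.9k: truthful payoff $0k, deviation payoff −$10.2k → loss $10.2k.
$490.9k: truthful payoff $0k, deviation payoff −$9.2k → loss $9.2k.
$493.1k: truthful payoff $0k, deviation payoff −$11.4k → loss $11.4k.
Total loss = $2.2k + $10.2k + $9.2k + $11.4k = $33k.
Truthful bidding weakly dominates here: raising your bid can only win items priced above your value, and lowering it can only forfeit items priced below.

$33k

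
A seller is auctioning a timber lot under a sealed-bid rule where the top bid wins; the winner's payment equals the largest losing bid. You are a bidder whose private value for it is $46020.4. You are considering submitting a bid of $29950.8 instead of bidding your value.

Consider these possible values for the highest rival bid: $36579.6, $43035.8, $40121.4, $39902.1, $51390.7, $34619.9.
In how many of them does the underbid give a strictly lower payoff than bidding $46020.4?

The deviation hurts exactly when the highest competing bid lies strictly between $29950.8 and $46020.4 — underbidding then forfeits a profitable win.
$36579.6: inside the interval → strictly worse (loss $9440.8).
$43035.8: inside the interval → strictly worse (loss $2984.6).
$40121.4: inside the interval → strictly worse (loss $5899).
$39902.1: inside the interval → strictly worse (loss $6118.3).
$51390.7: above both → same outcome either way.
$34619.9: inside the interval → strictly worse (loss $11400.5).
Count: 5.

5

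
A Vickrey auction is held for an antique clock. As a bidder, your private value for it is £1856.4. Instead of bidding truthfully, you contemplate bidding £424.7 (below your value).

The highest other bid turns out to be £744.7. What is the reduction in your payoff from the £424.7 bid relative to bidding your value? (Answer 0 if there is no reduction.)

£1111.7

Bidding your value £1856.4: you win (since £1856.4 > £744.7) and pay £744.7. Payoff £1111.7.
Bidding £424.7: you lose. Payoff £0.
The competing bid £744.7 lies between your shaded bid and your value, so underbidding forfeits an item you could have won at a profitable price.
Loss from deviating = £1111.7 − (£0) = £1111.7.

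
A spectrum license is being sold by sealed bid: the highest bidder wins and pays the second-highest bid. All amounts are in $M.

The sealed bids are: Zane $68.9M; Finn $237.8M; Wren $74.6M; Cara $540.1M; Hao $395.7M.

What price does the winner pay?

$395.7M

Highest bid: Cara at $540.1M, so Cara wins.
Second-highest bid: Hao at $395.7M — that is the price the winner pays.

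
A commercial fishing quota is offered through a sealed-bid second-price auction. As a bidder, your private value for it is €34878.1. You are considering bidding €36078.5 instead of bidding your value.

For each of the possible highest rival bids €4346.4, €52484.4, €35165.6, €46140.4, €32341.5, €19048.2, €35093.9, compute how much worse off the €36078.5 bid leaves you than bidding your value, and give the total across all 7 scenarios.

€503.3

The deviation costs you only when the competing bid falls strictly between €34878.1 and €36078.5; elsewhere both bids give the same outcome.
€4346.4: outcomes coincide → loss €0.
€52484.4: outcomes coincide → loss €0.
€35165.6: truthful payoff €0, deviation payoff −€287.5 → loss €287.5.
€46140.4: outcomes coincide → loss €0.
€32341.5: outcomes coincide → loss €0.
€19048.2: outcomes coincide → loss €0.
€35093.9: truthful payoff €0, deviation payoff −€215.8 → loss €215.8.
Total loss = €287.5 + €215.8 = €503.3.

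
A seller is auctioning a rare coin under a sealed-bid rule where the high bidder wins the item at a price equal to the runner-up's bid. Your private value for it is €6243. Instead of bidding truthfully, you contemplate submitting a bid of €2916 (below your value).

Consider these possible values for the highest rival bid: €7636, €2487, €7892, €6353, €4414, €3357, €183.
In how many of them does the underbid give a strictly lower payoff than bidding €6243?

The deviation hurts exactly when the highest competing bid lies strictly between €2916 and €6243 — underbidding then forfeits a profitable win.
€7636: above both → same outcome either way.
€2487: below both → same outcome either way.
€7892: above both → same outcome either way.
€6353: above both → same outcome either way.
€4414: inside the interval → strictly worse (loss €1829).
€3357: inside the interval → strictly worse (loss €2886).
€183: below both → same outcome either way.
Count: 2.

2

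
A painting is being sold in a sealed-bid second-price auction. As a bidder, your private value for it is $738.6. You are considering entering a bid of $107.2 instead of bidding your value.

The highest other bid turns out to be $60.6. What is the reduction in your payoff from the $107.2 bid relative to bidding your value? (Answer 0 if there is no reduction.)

$0

Bidding your value $738.6: you win (since $738.6 > $60.6) and pay $60.6. Payoff $678.
Bidding $107.2: you win and pay $60.6. Payoff $738.6 − $60.6 = $678.
Difference = $678 − $678 = $0; both bids lead to the same outcome because the competing bid is below both your value and your alternative bid.
In a second-price auction your bid sets only whether you win, not what you pay, so bidding your true value is weakly dominant.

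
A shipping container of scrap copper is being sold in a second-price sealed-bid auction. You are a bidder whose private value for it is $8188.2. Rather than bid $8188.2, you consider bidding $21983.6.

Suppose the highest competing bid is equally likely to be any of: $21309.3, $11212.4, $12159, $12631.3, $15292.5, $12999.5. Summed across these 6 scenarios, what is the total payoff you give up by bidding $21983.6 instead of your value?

$36474.8

The deviation costs you only when the competing bid falls strictly between $8188.2 and $21983.6; elsewhere both bids give the same outcome.
$21309.3: truthful payoff $0, deviation payoff −$13121.1 → loss $13121.1.
$11212.4: truthful payoff $0, deviation payoff −$3024.2 → loss $3024.2.
$12159: truthful payoff $0, deviation payoff −$3970.8 → loss $3970.8.
$12631.3: truthful payoff $0, deviation payoff −$4443.1 → loss $4443.1.
$15292.5: truthful payoff $0, deviation payoff −$7104.3 → loss $7104.3.
$12999.5: truthful payoff $0, deviation payoff −$4811.3 → loss $4811.3.
Total loss = $13121.1 + $3024.2 + $3970.8 + $4443.1 + $7104.3 + $4811.3 = $36474.8.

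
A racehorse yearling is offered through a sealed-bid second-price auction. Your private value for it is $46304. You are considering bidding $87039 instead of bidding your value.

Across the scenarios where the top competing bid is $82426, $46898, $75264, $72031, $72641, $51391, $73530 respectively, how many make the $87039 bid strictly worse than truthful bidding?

7

The deviation hurts exactly when the highest competing bid lies strictly between $46304 and $87039 — overbidding then wins at a price above your value.
$82426: inside the interval → strictly worse (loss $36122).
$46898: inside the interval → strictly worse (loss $594).
$75264: inside the interval → strictly worse (loss $28960).
$72031: inside the interval → strictly worse (loss $25727).
$72641: inside the interval → strictly worse (loss $26337).
$51391: inside the interval → strictly worse (loss $5087).
$73530: inside the interval → strictly worse (loss $27226).
Count: 7.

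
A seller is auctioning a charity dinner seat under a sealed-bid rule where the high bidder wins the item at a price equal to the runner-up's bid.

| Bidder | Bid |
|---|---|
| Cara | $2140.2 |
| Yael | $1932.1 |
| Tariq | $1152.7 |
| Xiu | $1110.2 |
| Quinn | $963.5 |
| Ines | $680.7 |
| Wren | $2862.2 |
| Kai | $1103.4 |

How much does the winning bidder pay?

$2140.2

Highest bid: Wren at $2862.2, so Wren wins.
Second-highest bid: Cara at $2140.2 — that is the price the winner pays.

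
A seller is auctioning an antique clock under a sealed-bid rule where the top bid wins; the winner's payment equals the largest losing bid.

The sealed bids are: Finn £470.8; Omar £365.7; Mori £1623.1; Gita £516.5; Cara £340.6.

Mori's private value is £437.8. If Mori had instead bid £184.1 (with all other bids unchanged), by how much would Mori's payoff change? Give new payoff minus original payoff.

The highest bid among the other bidders is £516.5; Mori's bid doesn't change that.
Original bid £1623.1: Mori is highest, pays the top rival bid £516.5; payoff £437.8 − £516.5 = −£78.7.
Alternative bid £184.1: Mori is not highest (top rival bid is £516.5); payoff £0.
Change in payoff = £0 − (−£78.7) = £78.7.

£78.7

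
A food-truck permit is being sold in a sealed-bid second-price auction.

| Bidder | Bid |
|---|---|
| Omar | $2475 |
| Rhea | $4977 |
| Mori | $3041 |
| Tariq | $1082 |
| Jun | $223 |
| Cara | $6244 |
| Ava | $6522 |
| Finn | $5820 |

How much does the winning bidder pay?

$6244

Highest bid: Ava at $6522, so Ava wins.
Second-highest bid: Cara at $6244 — that is the price the winner pays.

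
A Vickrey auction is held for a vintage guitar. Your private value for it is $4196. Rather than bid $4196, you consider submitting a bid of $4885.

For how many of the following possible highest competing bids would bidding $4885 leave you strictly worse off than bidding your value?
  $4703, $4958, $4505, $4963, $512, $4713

3

The deviation hurts exactly when the highest competing bid lies strictly between $4196 and $4885 — overbidding then wins at a price above your value.
$4703: inside the interval → strictly worse (loss $507).
$4958: above both → same outcome either way.
$4505: inside the interval → strictly worse (loss $309).
$4963: above both → same outcome either way.
$512: below both → same outcome either way.
$4713: inside the interval → strictly worse (loss $517).
Count: 3.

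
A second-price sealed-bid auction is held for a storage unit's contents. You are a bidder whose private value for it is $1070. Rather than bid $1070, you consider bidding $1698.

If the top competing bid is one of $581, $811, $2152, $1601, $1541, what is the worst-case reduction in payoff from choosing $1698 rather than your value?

$581: same outcome either way → loss $0.
$811: same outcome either way → loss $0.
$2152: same outcome either way → loss $0.
$1601: truthful gives $0, deviation gives −$531 → loss $531.
$1541: truthful gives $0, deviation gives −$471 → loss $471.
Maximum loss: $531.

$531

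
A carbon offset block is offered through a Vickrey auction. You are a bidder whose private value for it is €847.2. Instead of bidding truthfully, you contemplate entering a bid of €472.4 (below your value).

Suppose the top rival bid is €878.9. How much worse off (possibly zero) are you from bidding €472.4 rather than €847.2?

€0

Bidding your value €847.2: you lose (since €847.2 < €878.9). Payoff €0.
Bidding €472.4: you lose. Payoff €0.
Difference = €0 − €0 = €0; both bids lead to the same outcome because the competing bid is above both your value and your alternative bid.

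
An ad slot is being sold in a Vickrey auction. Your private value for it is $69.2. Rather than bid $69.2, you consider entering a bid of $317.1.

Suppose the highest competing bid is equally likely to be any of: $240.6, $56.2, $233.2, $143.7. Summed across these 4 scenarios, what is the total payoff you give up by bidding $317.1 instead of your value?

The deviation costs you only when the competing bid falls strictly between $69.2 and $317.1; elsewhere both bids give the same outcome.
$240.6: truthful payoff $0, deviation payoff −$171.4 → loss $171.4.
$56.2: outcomes coincide → loss $0.
$233.2: truthful payoff $0, deviation payoff −$164 → loss $164.
$143.7: truthful payoff $0, deviation payoff −$74.5 → loss $74.5.
Total loss = $171.4 + $164 + $74.5 = $409.9.

$409.9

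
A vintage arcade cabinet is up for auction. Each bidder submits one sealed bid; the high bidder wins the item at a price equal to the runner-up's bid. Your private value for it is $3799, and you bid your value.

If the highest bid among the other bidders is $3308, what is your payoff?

Your bid $3799 exceeds the highest competing bid $3308, so you win.
In a second-price auction the winner pays the second-highest bid, $3308.
Payoff = value − price = $3799 − $3308 = $491.

$491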